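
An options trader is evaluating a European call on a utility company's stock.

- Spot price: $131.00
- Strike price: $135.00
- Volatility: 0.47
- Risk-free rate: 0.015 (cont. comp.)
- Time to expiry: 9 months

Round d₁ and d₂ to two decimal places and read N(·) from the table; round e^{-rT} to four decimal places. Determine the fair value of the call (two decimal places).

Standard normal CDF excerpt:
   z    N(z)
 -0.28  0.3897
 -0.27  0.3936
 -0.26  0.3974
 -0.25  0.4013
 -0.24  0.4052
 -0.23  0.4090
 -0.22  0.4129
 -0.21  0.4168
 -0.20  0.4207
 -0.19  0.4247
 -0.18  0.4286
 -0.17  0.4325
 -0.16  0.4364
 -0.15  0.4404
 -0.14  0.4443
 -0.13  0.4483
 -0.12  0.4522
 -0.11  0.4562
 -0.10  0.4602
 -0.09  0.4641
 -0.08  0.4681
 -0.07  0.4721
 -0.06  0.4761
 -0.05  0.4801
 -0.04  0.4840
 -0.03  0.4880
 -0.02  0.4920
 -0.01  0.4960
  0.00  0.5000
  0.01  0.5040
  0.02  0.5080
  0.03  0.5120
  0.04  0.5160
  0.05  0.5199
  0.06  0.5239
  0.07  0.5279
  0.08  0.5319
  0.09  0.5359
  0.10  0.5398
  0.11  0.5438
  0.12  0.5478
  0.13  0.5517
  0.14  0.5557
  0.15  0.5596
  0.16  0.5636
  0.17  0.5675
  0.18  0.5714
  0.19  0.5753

$20.26

T = 0.75;  σ√T = 0.4070
d₁ = [ln(131/135) + (0.015 + 0.47²/2)·0.75] / 0.4070 = [-0.0301 + 0.0941] / 0.4070 = 0.1573 → 0.16
d₂ = d₁ − σ√T = 0.1573 − 0.4070 = -0.2498 → -0.25
exp(−rT) = exp(−0.015·0.75) = 0.9888
N(d₁) = N(0.16) = 0.5636;  N(d₂) = N(-0.25) = 0.4013
C = 131·0.5636 − 135·0.9888·0.4013 = 73.8316 − 53.5687 = 20.2629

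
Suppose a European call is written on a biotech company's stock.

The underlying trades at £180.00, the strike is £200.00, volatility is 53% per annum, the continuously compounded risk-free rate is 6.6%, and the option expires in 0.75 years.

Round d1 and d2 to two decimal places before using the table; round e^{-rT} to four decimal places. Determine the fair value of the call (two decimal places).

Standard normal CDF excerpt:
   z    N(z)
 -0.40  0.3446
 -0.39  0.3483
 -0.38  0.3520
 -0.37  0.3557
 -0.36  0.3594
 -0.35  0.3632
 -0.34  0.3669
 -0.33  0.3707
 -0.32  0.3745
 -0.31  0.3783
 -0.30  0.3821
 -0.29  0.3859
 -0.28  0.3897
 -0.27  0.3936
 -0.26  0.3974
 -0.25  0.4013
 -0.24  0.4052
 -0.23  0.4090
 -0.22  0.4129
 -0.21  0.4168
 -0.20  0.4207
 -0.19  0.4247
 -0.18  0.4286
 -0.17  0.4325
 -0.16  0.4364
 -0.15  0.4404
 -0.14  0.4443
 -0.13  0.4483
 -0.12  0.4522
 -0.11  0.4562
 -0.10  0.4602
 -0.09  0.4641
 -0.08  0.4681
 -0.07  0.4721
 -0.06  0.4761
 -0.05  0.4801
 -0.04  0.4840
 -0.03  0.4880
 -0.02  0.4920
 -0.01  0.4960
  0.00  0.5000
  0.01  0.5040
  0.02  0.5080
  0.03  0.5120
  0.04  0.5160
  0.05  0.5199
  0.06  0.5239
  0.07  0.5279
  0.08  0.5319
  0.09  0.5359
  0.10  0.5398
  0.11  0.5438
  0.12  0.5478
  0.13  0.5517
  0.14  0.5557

σ√T = 0.53·√0.75 = 0.4590
ln(S/K) + (r + σ²/2)T = ln(180/200) + (0.066 + 0.53²/2)·0.75 = -0.1054 + 0.1548 = 0.0495
d₁ = 0.0495 / 0.4590 = 0.1078 ⇒ 0.11
d₂ = d₁ − σ√T = 0.1078 − 0.4590 = -0.3512 ⇒ -0.35
e^(−rT) = e^(−0.066·0.75) = 0.9517
C = 180·N(0.11) − 200·0.9517·N(-0.35) = 180·0.5438 − 200·0.9517·0.3632 = 97.8840 − 69.1315 = 28.7525

£28.75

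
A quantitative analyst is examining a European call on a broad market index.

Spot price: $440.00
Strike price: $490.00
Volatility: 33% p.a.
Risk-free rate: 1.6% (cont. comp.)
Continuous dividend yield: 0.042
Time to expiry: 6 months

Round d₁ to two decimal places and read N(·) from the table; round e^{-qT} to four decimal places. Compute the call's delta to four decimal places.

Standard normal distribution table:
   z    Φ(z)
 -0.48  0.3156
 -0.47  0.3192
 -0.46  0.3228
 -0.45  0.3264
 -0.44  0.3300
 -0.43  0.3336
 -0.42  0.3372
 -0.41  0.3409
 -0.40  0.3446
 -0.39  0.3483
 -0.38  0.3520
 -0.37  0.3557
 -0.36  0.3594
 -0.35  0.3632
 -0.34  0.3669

0.3374

T = 0.5;  σ√T = 0.2333
ln(S/K) + (r − q + σ²/2)T = ln(440/490) + (0.016 − 0.042 + 0.33²/2)·0.5 = -0.1076 + 0.0142 = -0.0934
d₁ = -0.0934 / 0.2333 = -0.4003 → -0.40
N(d₁) = N(-0.40) = 0.3446
Δ_call = exp(−qT)·N(d₁) = 0.9792·0.3446 = 0.3374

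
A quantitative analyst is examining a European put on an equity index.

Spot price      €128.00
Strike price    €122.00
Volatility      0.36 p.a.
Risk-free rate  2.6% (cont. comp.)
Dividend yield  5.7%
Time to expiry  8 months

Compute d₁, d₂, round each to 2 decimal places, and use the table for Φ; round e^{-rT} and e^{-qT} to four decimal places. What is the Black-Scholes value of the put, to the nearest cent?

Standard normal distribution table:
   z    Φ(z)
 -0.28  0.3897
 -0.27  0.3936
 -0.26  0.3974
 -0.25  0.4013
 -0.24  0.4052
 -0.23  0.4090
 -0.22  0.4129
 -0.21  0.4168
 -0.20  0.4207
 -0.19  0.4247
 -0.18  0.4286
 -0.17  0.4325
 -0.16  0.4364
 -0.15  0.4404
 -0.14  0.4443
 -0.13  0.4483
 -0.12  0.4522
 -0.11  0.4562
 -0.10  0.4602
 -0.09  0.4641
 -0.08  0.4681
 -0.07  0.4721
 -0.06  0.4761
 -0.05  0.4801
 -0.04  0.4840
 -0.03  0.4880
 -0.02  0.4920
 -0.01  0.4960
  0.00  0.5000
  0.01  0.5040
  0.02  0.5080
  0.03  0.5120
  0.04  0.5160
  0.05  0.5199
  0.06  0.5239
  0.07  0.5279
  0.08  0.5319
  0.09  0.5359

€12.41

T = 0.6667;  σ√T = 0.2939
d₁ = [ln(128/122) + (0.026 − 0.057 + ½·0.36²)·0.6667] / (σ√T) = (0.0480 + 0.0225) / 0.2939 = 0.2400 ⇒ 0.24
d₂ = 0.2400 − 0.2939 = -0.0539 ⇒ -0.05
exp(−qT) = exp(−0.057·0.6667) = 0.9627;  exp(−rT) = exp(−0.026·0.6667) = 0.9828
P = 122·0.9828·N(0.05) − 128·0.9627·N(-0.24) = 122·0.9828·0.5199 − 128·0.9627·0.4052 = 62.3368 − 49.9310 = 12.4058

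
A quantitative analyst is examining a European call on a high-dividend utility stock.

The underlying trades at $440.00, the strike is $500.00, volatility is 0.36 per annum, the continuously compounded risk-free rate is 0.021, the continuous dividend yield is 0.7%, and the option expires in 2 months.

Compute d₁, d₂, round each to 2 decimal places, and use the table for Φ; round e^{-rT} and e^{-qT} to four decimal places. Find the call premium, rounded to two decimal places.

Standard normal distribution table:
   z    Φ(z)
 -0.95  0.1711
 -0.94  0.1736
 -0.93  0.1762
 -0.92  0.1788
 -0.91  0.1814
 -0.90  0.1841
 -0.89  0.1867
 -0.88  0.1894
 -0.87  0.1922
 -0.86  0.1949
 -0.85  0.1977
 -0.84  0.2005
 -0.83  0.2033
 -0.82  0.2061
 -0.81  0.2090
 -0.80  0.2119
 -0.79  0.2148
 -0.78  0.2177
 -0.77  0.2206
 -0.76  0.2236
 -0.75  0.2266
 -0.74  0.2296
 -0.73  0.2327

σ√T = 0.36 × 0.4082 = 0.1470
d₁ = [ln(440/500) + (0.021 − 0.007 + 0.36²/2)·0.1667] / 0.1470 = [-0.1278 + 0.0131] / 0.1470 = -0.7804 ⇒ -0.78
d₂ = d₁ − σ√T = -0.7804 − 0.1470 = -0.9274 ⇒ -0.93
exp(−qT) = exp(−0.007·0.1667) = 0.9988;  exp(−rT) = exp(−0.021·0.1667) = 0.9965
C = 440·0.9988·N(-0.78) − 500·0.9965·N(-0.93) = 440·0.9988·0.2177 − 500·0.9965·0.1762 = 95.6731 − 87.7917 = 7.8814

$7.88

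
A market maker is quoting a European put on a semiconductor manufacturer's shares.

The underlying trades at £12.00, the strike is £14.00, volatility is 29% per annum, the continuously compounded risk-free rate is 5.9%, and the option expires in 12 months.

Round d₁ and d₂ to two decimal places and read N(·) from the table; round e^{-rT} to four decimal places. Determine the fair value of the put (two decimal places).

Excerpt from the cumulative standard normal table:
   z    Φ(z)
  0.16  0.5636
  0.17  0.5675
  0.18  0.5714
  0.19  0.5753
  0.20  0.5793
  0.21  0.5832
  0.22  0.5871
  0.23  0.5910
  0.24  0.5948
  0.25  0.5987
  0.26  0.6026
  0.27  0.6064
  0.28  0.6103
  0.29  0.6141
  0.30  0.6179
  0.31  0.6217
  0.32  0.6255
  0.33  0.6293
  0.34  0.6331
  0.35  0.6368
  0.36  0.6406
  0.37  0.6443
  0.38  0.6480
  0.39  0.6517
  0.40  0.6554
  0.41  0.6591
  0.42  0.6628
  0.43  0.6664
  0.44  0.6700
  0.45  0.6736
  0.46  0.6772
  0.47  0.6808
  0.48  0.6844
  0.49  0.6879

£2.13

T = 1;  σ√T = 0.2900
d₁ = [ln(12/14) + (0.059 + ½·0.29²)·1] / (σ√T) = (-0.1542 + 0.1011) / 0.2900 = -0.1831 which rounds to -0.18
d₂ = -0.1831 − 0.2900 = -0.4731 which rounds to -0.47
exp(−rT) = exp(−0.059·1) = 0.9427
N(−d₂) = N(0.47) = 0.6808;  N(−d₁) = N(0.18) = 0.5714
P = 14·0.9427·0.6808 − 12·0.5714 = 8.9851 − 6.8568 = 2.1283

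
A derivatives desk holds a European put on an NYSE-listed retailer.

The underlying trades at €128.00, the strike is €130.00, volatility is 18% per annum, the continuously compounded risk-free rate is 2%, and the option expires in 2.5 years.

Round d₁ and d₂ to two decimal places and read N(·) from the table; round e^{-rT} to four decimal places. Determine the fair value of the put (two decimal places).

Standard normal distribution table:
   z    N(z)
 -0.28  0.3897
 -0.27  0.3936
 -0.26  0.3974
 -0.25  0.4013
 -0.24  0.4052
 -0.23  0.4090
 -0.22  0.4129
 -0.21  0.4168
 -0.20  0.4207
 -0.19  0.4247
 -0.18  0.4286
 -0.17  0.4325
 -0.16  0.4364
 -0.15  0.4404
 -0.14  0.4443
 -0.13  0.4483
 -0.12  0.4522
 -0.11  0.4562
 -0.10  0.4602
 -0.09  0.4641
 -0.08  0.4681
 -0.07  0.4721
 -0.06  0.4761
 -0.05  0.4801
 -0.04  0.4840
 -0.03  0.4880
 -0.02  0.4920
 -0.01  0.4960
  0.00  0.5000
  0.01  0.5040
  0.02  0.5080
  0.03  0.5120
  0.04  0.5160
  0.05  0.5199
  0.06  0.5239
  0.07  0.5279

€11.95

σ√T = 0.18·√2.5 = 0.2846
d₁ = [ln(128/130) + (0.02 + 0.18²/2)·2.5] / 0.2846 = [-0.0155 + 0.0905] / 0.2846 = 0.2635 ⇒ 0.26
d₂ = d₁ − σ√T = 0.2635 − 0.2846 = -0.0211 ⇒ -0.02
e^(−rT) = e^(−0.02·2.5) = 0.9512
P = 130·0.9512·N(0.02) − 128·N(-0.26) = 130·0.9512·0.5080 − 128·0.3974 = 62.8172 − 50.8672 = 11.9500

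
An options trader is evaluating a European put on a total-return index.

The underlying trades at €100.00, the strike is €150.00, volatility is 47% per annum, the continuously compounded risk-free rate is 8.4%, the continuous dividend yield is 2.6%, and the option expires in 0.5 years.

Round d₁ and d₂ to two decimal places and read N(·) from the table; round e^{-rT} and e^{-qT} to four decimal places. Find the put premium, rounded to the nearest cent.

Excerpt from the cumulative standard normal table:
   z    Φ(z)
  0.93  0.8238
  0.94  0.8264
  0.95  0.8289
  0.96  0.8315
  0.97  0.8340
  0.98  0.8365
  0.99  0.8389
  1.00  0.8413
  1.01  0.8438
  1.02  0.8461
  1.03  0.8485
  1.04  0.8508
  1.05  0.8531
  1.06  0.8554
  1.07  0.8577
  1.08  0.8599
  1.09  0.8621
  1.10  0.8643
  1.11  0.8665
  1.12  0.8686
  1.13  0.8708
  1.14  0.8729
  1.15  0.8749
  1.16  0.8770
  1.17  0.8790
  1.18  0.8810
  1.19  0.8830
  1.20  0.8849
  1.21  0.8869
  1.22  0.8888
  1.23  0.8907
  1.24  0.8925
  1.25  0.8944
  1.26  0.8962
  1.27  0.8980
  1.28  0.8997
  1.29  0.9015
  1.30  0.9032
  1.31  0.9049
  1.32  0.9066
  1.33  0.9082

€47.59

σ√T = 0.47 × 0.7071 = 0.3323
d₁ = [ln(100/150) + (0.084 − 0.026 + ½·0.47²)·0.5] / (σ√T) = (-0.4055 + 0.0842) / 0.3323 = -0.9666 → -0.97
d₂ = -0.9666 − 0.3323 = -1.2989 → -1.30
exp(−qT) = exp(−0.026·0.5) = 0.9871;  exp(−rT) = exp(−0.084·0.5) = 0.9589
N(−d₂) = N(1.30) = 0.9032;  N(−d₁) = N(0.97) = 0.8340
P = 150·0.9589·0.9032 − 100·0.9871·0.8340 = 129.9118 − 82.3241 = 47.5876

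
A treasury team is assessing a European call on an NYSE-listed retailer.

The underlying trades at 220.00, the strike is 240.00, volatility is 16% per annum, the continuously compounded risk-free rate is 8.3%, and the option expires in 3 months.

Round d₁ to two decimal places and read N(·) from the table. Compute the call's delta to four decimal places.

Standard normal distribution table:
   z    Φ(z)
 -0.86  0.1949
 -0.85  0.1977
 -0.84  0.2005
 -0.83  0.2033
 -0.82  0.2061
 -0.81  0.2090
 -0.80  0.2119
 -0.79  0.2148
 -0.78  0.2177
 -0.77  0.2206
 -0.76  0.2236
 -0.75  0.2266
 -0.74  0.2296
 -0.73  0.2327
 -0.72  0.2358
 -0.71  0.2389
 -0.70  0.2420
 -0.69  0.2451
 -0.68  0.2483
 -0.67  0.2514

σ√T = 0.16·√0.25 = 0.0800
d₁ = [ln(220/240) + (0.083 + 0.16²/2)·0.25] / 0.0800 = [-0.0870 + 0.0240] / 0.0800 = -0.7883 which rounds to -0.79
N(d₁) = N(-0.79) = 0.2148
Δ_call = N(d₁) = 0.2148

0.2148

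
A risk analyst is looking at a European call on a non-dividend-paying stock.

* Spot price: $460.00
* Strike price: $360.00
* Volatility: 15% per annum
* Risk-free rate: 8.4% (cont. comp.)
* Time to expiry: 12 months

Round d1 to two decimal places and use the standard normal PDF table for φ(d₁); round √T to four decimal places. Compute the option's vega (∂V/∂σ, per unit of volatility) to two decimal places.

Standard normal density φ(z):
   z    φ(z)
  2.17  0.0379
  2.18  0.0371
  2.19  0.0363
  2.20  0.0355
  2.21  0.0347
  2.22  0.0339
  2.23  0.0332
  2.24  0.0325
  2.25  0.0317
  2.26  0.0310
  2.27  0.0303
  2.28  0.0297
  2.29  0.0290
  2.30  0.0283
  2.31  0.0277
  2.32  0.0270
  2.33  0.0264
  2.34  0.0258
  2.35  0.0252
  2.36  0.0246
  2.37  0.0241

13.94

T = 1;  σ√T = 0.1500
ln(S/K) + (r + σ²/2)T = ln(460/360) + (0.084 + 0.15²/2)·1 = 0.2451 + 0.0953 = 0.3404
d₁ = 0.3404 / 0.1500 = 2.2691 ≈ 2.27
√T = √1 = 1.0000
φ(d₁) = φ(2.27) = 0.0303
vega = S·φ(d₁)·√T = 460·0.0303·1.0000 = 13.9380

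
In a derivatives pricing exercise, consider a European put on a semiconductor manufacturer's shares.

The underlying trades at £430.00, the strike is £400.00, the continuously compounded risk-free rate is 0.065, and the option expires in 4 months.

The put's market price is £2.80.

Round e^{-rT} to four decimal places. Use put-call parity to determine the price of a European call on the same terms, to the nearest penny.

exp(−rT) = exp(−0.065·0.3333) = 0.9786
Put-call parity: C − P = S − K·e^(−rT) = 430 − 400·0.9786 = 430 − 391.4400 = 38.5600
C = P + (C − P) = 2.80 + (38.5600) = 41.3600

£41.36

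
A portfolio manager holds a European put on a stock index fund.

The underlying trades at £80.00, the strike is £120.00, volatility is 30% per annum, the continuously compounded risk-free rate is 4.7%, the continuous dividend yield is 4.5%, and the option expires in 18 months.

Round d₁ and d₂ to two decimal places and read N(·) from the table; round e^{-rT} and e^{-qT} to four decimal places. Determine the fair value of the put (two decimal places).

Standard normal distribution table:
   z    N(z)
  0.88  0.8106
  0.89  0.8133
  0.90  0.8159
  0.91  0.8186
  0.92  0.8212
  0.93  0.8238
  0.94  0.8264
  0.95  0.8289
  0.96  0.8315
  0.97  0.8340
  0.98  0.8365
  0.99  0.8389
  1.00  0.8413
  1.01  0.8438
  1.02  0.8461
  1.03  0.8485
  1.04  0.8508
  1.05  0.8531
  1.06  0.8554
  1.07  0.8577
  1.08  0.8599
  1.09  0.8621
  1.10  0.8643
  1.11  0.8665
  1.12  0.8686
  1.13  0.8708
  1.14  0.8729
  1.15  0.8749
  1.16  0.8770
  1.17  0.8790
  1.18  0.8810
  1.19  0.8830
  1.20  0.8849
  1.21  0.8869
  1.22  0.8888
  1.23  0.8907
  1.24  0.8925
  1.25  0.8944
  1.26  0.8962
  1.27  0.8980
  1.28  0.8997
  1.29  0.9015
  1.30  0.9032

£39.40

σ√T = 0.3·√1.5 = 0.3674
d₁ = [ln(80/120) + (0.047 − 0.045 + 0.3²/2)·1.5] / 0.3674 = [-0.4055 + 0.0705] / 0.3674 = -0.9117 which rounds to -0.91
d₂ = d₁ − σ√T = -0.9117 − 0.3674 = -1.2791 which rounds to -1.28
e^(−qT) = e^(−0.045·1.5) = 0.9347;  e^(−rT) = e^(−0.047·1.5) = 0.9319
P = 120·0.9319·N(1.28) − 80·0.9347·N(0.91) = 120·0.9319·0.8997 − 80·0.9347·0.8186 = 100.6117 − 61.2116 = 39.4000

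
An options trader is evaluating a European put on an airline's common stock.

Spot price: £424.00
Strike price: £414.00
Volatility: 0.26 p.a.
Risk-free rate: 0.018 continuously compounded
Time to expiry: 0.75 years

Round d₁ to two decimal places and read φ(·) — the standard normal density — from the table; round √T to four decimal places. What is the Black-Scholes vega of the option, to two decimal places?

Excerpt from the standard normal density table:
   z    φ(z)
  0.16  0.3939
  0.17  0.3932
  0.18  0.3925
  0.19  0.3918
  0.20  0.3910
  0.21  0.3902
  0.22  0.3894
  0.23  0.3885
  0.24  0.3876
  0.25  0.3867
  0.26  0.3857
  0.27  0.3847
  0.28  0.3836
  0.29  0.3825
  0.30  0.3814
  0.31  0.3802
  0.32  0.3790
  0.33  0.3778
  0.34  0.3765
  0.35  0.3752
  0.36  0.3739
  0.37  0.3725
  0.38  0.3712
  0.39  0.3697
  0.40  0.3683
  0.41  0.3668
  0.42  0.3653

140.85

σ√T = 0.26 × 0.8660 = 0.2252
ln(S/K) + (r + σ²/2)T = ln(424/414) + (0.018 + 0.26²/2)·0.75 = 0.0239 + 0.0388 = 0.0627
d₁ = 0.0627 / 0.2252 = 0.2785 → 0.28
√T = √0.75 = 0.8660
φ(d₁) = φ(0.28) = 0.3836
vega = S·φ(d₁)·√T = 424·0.3836·0.8660 = 140.8518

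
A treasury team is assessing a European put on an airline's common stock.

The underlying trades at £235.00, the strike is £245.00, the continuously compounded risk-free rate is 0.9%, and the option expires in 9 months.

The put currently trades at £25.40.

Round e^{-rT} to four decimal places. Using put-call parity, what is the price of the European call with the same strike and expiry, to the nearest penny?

e^(−rT) = e^(−0.009·0.75) = 0.9933
Put-call parity: C − P = S − K·e^(−rT) = 235 − 245·0.9933 = 235 − 243.3585 = -8.3585
C = P + (C − P) = 25.40 + (-8.3585) = 17.0415

£17.04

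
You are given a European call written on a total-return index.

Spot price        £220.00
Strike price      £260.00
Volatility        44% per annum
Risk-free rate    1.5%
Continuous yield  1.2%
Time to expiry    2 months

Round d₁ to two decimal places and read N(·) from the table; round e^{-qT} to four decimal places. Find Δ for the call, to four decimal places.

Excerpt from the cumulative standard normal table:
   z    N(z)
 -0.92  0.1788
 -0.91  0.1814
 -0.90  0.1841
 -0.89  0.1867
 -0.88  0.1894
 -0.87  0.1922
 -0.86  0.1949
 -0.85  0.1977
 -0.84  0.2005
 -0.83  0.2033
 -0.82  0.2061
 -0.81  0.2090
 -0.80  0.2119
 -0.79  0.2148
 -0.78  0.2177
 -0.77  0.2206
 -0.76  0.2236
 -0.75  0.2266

σ√T = 0.44·√0.1667 = 0.1796
d₁ = [ln(220/260) + (0.015 − 0.012 + 0.44²/2)·0.1667] / 0.1796 = [-0.1671 + 0.0166] / 0.1796 = -0.8374 which rounds to -0.84
N(d₁) = N(-0.84) = 0.2005
Δ_call = exp(−qT)·N(d₁) = 0.9980·0.2005 = 0.2001

0.2001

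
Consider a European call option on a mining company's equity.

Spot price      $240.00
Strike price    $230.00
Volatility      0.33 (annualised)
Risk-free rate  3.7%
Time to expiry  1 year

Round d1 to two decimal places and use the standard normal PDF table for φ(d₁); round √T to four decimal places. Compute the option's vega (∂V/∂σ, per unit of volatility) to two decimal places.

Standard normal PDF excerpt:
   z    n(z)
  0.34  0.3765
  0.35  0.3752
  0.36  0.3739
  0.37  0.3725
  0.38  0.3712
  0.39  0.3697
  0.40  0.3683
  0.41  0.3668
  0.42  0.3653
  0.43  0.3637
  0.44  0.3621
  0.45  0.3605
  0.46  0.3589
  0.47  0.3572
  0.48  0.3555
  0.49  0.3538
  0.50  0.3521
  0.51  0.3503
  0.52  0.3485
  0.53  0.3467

T = 1;  σ√T = 0.3300
d₁ = [ln(240/230) + (0.037 + 0.33²/2)·1] / 0.3300 = [0.0426 + 0.0915] / 0.3300 = 0.4061 ⇒ 0.41
√T = √1 = 1.0000
φ(d₁) = φ(0.41) = 0.3668
vega = S·φ(d₁)·√T = 240·0.3668·1.0000 = 88.0320

88.03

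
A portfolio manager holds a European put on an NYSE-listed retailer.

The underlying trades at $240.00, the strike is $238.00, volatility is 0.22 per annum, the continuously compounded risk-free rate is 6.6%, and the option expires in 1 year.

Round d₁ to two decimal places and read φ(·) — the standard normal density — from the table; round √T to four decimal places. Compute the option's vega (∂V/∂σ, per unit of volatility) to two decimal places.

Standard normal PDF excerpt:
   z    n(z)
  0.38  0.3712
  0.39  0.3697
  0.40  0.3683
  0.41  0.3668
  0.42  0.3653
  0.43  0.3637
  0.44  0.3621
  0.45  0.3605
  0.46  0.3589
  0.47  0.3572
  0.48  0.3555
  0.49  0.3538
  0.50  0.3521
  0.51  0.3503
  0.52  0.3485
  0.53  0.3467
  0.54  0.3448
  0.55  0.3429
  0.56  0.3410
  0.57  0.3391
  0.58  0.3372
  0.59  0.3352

T = 1;  σ√T = 0.2200
d₁ = [ln(240/238) + (0.066 + 0.22²/2)·1] / 0.2200 = [0.0084 + 0.0902] / 0.2200 = 0.4480 ≈ 0.45
√T = √1 = 1.0000
φ(d₁) = φ(0.45) = 0.3605
vega = S·φ(d₁)·√T = 240·0.3605·1.0000 = 86.5200
(Vega is the same for a European call and put with the same parameters.)

86.52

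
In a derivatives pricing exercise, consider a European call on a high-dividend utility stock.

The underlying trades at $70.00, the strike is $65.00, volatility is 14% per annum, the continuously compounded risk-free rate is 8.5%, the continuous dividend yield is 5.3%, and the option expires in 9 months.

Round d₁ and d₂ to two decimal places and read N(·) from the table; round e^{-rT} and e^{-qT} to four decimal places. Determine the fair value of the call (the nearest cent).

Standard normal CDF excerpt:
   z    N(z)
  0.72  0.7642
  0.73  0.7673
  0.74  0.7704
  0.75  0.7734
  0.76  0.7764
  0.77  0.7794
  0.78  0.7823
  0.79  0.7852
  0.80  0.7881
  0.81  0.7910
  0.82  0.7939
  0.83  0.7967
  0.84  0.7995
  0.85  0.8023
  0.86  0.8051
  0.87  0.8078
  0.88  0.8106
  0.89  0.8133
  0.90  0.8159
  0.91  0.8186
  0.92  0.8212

σ√T = 0.14 × 0.8660 = 0.1212
ln(S/K) + (r − q + σ²/2)T = ln(70/65) + (0.085 − 0.053 + 0.14²/2)·0.75 = 0.0741 + 0.0314 = 0.1055
d₁ = 0.1055 / 0.1212 = 0.8698 which rounds to 0.87
d₂ = d₁ − σ√T = 0.8698 − 0.1212 = 0.7486 which rounds to 0.75
exp(−qT) = exp(−0.053·0.75) = 0.9610;  exp(−rT) = exp(−0.085·0.75) = 0.9382
N(d₁) = N(0.87) = 0.8078;  N(d₂) = N(0.75) = 0.7734
C = 70·0.9610·0.8078 − 65·0.9382·0.7734 = 54.3407 − 47.1643 = 7.1765

$7.18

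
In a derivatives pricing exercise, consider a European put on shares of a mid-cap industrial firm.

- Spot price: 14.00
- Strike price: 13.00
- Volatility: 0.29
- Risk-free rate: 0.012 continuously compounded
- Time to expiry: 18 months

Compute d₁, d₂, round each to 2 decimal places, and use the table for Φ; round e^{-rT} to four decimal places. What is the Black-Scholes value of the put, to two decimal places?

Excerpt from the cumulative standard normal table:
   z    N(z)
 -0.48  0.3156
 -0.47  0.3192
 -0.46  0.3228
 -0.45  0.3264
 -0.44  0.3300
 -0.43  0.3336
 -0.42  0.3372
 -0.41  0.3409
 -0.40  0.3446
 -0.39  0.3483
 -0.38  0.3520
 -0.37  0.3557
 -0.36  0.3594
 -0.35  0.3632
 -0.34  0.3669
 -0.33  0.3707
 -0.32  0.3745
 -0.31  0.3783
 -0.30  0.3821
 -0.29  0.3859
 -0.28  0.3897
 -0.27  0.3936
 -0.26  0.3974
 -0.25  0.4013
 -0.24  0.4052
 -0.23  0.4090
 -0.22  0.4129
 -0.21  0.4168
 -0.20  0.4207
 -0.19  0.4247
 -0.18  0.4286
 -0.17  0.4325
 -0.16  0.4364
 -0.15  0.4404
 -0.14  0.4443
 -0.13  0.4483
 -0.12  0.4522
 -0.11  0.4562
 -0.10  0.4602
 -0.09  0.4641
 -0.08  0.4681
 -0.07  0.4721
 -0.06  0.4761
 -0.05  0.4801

1.36

σ√T = 0.29 × 1.2247 = 0.3552
d₁ = [ln(14/13) + (0.012 + 0.29²/2)·1.5] / 0.3552 = [0.0741 + 0.0811] / 0.3552 = 0.4369 ≈ 0.44
d₂ = d₁ − σ√T = 0.4369 − 0.3552 = 0.0817 ≈ 0.08
exp(−rT) = exp(−0.012·1.5) = 0.9822
P = 13·0.9822·N(-0.08) − 14·N(-0.44) = 13·0.9822·0.4681 − 14·0.3300 = 5.9770 − 4.6200 = 1.3570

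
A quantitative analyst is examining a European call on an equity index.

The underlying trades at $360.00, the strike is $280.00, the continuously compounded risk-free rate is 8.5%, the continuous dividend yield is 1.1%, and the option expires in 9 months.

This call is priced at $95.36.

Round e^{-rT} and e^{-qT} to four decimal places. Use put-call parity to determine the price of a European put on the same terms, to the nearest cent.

exp(−qT) = exp(−0.011·0.75) = 0.9918;  exp(−rT) = exp(−0.085·0.75) = 0.9382
Put-call parity: C − P = S·e^(−qT) − K·e^(−rT) = 360·0.9918 − 280·0.9382 = 357.0480 − 262.6960 = 94.3520
P = C − (C − P) = 95.36 − (94.3520) = 1.0080

$1.01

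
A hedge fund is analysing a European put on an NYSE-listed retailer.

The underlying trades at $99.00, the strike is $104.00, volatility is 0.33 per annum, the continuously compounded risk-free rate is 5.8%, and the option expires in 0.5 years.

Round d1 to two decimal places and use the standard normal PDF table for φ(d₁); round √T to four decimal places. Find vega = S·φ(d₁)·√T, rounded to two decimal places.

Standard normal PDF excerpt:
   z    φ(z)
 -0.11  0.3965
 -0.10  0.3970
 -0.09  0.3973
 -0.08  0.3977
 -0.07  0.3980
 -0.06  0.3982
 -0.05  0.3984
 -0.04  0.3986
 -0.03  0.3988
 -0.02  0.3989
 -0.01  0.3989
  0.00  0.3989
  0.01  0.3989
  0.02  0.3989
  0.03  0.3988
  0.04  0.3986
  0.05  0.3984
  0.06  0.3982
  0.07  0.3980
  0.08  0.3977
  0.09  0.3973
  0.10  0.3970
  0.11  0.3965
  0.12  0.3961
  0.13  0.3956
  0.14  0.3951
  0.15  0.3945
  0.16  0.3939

27.92

σ√T = 0.33·√0.5 = 0.2333
d₁ = [ln(99/104) + (0.058 + 0.33²/2)·0.5] / 0.2333 = [-0.0493 + 0.0562] / 0.2333 = 0.0298 → 0.03
√T = √0.5 = 0.7071
φ(d₁) = φ(0.03) = 0.3988
vega = S·φ(d₁)·√T = 99·0.3988·0.7071 = 27.9172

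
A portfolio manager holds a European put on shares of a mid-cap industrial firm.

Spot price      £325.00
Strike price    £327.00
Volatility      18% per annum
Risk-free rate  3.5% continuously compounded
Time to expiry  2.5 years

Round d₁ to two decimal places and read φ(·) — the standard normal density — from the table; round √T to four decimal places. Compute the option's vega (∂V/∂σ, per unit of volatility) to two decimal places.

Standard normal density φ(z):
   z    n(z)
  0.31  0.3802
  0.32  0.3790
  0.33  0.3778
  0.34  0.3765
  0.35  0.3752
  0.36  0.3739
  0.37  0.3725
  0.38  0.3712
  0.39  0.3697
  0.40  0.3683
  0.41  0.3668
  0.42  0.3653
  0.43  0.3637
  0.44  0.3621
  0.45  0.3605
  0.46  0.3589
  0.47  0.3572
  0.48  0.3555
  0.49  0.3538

σ√T = 0.18·√2.5 = 0.2846
d₁ = [ln(325/327) + (0.035 + 0.18²/2)·2.5] / 0.2846 = [-0.0061 + 0.1280] / 0.2846 = 0.4282 ≈ 0.43
√T = √2.5 = 1.5811
φ(d₁) = φ(0.43) = 0.3637
vega = S·φ(d₁)·√T = 325·0.3637·1.5811 = 186.8900
(Call and put vega coincide under Black-Scholes.)

186.89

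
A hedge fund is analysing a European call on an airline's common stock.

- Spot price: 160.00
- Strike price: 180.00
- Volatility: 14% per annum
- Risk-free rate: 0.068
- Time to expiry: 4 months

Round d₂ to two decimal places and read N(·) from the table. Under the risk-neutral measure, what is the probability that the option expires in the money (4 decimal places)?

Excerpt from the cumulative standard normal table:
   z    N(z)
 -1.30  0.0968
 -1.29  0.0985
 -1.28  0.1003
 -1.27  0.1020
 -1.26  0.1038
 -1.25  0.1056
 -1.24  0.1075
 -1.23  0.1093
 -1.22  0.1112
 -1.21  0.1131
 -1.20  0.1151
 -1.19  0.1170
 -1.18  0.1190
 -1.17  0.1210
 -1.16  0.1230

σ√T = 0.14 × 0.5774 = 0.0808
d₁ = [ln(160/180) + (0.068 + 0.14²/2)·0.3333] / 0.0808 = [-0.1178 + 0.0259] / 0.0808 = -1.1363 ⇒ -1.14
d₂ = d₁ − σ√T = -1.1363 − 0.0808 = -1.2172 ⇒ -1.22
Pr(exercise) under Q = N(d₂) = 0.1112

0.1112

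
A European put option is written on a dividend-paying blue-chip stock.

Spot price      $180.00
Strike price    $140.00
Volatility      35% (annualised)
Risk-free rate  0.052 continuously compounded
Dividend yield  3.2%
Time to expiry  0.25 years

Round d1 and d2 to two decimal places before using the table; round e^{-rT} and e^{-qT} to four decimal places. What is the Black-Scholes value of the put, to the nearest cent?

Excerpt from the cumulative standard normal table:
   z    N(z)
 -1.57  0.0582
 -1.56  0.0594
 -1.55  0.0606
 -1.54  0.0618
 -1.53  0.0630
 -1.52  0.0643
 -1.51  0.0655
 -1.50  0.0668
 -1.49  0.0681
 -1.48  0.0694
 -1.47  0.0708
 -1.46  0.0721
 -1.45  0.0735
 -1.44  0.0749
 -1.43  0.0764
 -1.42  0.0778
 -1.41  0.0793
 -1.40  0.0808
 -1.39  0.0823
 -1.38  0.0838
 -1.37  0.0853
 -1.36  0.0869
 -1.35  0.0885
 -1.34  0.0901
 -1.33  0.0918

$0.76

σ√T = 0.35 × 0.5000 = 0.1750
d₁ = [ln(180/140) + (0.052 − 0.032 + ½·0.35²)·0.25] / (σ√T) = (0.2513 + 0.0203) / 0.1750 = 1.5522 which rounds to 1.55
d₂ = 1.5522 − 0.1750 = 1.3772 which rounds to 1.38
e^(−qT) = e^(−0.032·0.25) = 0.9920;  e^(−rT) = e^(−0.052·0.25) = 0.9871
N(−d₂) = N(-1.38) = 0.0838;  N(−d₁) = N(-1.55) = 0.0606
P = 140·0.9871·0.0838 − 180·0.9920·0.0606 = 11.5807 − 10.8207 = 0.7599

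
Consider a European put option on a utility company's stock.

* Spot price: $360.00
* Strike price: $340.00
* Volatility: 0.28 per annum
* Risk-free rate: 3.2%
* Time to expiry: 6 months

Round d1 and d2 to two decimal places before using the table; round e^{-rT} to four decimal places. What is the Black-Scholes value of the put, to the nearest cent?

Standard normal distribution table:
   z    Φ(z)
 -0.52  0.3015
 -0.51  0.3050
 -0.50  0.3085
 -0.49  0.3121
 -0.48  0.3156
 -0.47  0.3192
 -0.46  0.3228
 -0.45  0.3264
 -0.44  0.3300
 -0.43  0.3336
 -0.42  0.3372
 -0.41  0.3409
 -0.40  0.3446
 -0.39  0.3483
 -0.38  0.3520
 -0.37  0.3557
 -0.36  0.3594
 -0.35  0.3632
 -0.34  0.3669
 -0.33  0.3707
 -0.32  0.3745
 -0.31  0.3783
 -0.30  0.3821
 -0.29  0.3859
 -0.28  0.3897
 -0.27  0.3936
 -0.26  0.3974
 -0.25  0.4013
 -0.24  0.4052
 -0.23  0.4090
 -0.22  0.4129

T = 0.5;  σ√T = 0.1980
ln(S/K) + (r + σ²/2)T = ln(360/340) + (0.032 + 0.28²/2)·0.5 = 0.0572 + 0.0356 = 0.0928
d₁ = 0.0928 / 0.1980 = 0.4685 which rounds to 0.47
d₂ = d₁ − σ√T = 0.4685 − 0.1980 = 0.2705 which rounds to 0.27
e^(−rT) = e^(−0.032·0.5) = 0.9841
N(−d₂) = N(-0.27) = 0.3936;  N(−d₁) = N(-0.47) = 0.3192
P = 340·0.9841·0.3936 − 360·0.3192 = 131.6962 − 114.9120 = 16.7842

$16.78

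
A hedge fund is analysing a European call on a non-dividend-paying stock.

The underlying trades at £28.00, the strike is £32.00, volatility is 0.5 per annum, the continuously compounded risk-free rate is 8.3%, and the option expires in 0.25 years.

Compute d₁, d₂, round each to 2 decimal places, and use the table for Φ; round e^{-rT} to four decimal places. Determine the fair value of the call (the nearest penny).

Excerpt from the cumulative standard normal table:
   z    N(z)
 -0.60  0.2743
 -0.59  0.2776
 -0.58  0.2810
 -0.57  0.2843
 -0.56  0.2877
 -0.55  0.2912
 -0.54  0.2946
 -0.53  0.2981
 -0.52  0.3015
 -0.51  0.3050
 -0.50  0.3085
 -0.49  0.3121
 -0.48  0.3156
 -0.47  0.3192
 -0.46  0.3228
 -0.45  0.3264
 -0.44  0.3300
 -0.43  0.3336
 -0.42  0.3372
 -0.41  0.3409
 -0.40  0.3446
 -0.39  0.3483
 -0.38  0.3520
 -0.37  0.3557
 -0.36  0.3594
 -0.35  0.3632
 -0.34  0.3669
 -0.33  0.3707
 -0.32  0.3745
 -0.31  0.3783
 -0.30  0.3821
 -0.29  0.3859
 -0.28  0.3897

T = 0.25;  σ√T = 0.2500
d₁ = [ln(28/32) + (0.083 + ½·0.5²)·0.25] / (σ√T) = (-0.1335 + 0.0520) / 0.2500 = -0.3261 ⇒ -0.33
d₂ = -0.3261 − 0.2500 = -0.5761 ⇒ -0.58
e^(−rT) = e^(−0.083·0.25) = 0.9795
N(d₁) = N(-0.33) = 0.3707;  N(d₂) = N(-0.58) = 0.2810
C = 28·0.3707 − 32·0.9795·0.2810 = 10.3796 − 8.8077 = 1.5719

£1.57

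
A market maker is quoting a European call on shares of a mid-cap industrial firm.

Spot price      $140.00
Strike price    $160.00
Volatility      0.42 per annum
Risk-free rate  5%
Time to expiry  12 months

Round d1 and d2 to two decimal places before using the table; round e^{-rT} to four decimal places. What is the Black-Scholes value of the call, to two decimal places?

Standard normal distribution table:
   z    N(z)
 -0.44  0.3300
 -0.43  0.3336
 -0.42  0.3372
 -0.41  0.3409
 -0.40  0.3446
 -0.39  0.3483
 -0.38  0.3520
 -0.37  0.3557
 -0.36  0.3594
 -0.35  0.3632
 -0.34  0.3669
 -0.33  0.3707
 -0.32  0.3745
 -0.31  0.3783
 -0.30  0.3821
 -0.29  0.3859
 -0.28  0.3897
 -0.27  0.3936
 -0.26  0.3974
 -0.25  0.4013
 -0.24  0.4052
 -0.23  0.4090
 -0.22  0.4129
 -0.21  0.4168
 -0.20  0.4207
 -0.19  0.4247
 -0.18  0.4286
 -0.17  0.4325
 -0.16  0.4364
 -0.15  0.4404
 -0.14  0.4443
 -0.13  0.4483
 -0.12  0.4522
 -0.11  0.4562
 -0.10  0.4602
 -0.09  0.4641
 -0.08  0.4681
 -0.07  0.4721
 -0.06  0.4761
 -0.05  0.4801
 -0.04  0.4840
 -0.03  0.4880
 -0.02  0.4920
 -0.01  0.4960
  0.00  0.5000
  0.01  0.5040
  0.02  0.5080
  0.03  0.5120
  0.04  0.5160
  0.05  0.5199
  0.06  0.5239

$18.68

T = 1;  σ√T = 0.4200
d₁ = [ln(140/160) + (0.05 + 0.42²/2)·1] / 0.4200 = [-0.1335 + 0.1382] / 0.4200 = 0.0111 ⇒ 0.01
d₂ = d₁ − σ√T = 0.0111 − 0.4200 = -0.4089 ⇒ -0.41
exp(−rT) = exp(−0.05·1) = 0.9512
N(d₁) = N(0.01) = 0.5040;  N(d₂) = N(-0.41) = 0.3409
C = 140·0.5040 − 160·0.9512·0.3409 = 70.5600 − 51.8823 = 18.6777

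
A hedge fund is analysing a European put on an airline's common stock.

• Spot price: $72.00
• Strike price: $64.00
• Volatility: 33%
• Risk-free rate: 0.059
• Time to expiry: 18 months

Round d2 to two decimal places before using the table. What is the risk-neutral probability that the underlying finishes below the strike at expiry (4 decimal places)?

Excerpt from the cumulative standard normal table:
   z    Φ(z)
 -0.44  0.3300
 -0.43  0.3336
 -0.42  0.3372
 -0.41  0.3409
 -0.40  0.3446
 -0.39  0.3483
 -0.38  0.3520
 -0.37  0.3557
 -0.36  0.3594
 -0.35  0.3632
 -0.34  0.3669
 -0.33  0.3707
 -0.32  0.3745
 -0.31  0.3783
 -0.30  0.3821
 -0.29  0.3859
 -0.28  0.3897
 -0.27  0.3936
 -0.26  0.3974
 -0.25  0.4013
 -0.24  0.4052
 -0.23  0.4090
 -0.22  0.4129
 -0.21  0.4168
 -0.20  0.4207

σ√T = 0.33·√1.5 = 0.4042
d₁ = [ln(72/64) + (0.059 + ½·0.33²)·1.5] / (σ√T) = (0.1178 + 0.1702) / 0.4042 = 0.7125 ≈ 0.71
d₂ = 0.7125 − 0.4042 = 0.3083 ≈ 0.31
Risk-neutral Pr[S_T < K] = N(−d₂) = N(-0.31) = 0.3783

0.3783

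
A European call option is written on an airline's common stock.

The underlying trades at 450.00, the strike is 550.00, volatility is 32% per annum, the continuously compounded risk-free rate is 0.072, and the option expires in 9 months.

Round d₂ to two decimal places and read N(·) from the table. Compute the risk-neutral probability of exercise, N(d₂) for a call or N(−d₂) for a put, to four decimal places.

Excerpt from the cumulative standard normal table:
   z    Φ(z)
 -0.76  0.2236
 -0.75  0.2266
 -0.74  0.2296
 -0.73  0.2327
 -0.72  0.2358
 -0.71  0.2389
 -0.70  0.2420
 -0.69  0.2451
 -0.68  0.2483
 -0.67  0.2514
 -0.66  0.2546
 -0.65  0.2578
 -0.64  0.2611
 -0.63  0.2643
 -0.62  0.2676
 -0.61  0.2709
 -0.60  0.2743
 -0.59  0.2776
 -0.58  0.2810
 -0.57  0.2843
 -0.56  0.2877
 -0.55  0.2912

σ√T = 0.32·√0.75 = 0.2771
d₁ = [ln(450/550) + (0.072 + 0.32²/2)·0.75] / 0.2771 = [-0.2007 + 0.0924] / 0.2771 = -0.3907 ≈ -0.39
d₂ = d₁ − σ√T = -0.3907 − 0.2771 = -0.6678 ≈ -0.67
Pr(exercise) under Q = N(d₂) = 0.2514

0.2514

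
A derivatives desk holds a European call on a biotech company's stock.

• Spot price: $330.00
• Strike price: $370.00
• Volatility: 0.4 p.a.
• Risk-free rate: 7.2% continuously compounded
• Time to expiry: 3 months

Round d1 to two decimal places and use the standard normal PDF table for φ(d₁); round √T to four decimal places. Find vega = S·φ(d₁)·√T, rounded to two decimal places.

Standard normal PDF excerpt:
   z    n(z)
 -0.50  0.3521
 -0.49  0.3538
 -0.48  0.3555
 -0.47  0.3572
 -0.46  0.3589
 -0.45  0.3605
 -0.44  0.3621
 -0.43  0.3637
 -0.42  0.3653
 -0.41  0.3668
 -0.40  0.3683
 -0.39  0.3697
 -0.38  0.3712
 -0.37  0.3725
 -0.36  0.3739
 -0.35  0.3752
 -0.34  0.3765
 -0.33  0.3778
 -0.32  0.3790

T = 0.25;  σ√T = 0.2000
d₁ = [ln(330/370) + (0.072 + 0.4²/2)·0.25] / 0.2000 = [-0.1144 + 0.0380] / 0.2000 = -0.3821 → -0.38
√T = √0.25 = 0.5000
φ(d₁) = φ(-0.38) = 0.3712
vega = S·φ(d₁)·√T = 330·0.3712·0.5000 = 61.2480

61.25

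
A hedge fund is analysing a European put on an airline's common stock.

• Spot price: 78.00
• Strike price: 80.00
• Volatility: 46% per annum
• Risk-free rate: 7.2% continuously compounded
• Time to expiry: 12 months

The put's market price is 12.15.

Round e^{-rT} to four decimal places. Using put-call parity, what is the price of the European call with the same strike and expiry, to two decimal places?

exp(−rT) = exp(−0.072·1) = 0.9305
Put-call parity: C − P = S − K·e^(−rT) = 78 − 80·0.9305 = 78 − 74.4400 = 3.5600
C = P + (C − P) = 12.15 + (3.5600) = 15.7100

15.71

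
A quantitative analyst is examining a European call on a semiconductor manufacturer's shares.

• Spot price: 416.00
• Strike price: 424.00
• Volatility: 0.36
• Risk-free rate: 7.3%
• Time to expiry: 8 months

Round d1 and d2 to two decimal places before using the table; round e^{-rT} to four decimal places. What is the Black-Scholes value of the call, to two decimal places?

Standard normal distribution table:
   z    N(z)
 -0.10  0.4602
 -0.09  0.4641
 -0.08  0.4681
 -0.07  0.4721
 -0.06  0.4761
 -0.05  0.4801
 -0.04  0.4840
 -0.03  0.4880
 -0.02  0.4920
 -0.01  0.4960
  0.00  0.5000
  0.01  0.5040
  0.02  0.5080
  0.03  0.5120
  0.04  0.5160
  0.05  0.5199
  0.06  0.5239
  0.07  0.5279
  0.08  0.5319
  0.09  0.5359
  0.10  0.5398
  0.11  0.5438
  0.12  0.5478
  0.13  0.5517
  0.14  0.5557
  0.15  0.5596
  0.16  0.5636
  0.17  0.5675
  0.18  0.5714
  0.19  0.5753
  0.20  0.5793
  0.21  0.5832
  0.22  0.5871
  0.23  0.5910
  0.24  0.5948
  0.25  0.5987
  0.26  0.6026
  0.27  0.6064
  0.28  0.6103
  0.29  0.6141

55.17

σ√T = 0.36·√0.6667 = 0.2939
ln(S/K) + (r + σ²/2)T = ln(416/424) + (0.073 + 0.36²/2)·0.6667 = -0.0190 + 0.0919 = 0.0728
d₁ = 0.0728 / 0.2939 = 0.2477 ⇒ 0.25
d₂ = d₁ − σ√T = 0.2477 − 0.2939 = -0.0462 ⇒ -0.05
e^(−rT) = e^(−0.073·0.6667) = 0.9525
C = 416·N(0.25) − 424·0.9525·N(-0.05) = 416·0.5987 − 424·0.9525·0.4801 = 249.0592 − 193.8932 = 55.1660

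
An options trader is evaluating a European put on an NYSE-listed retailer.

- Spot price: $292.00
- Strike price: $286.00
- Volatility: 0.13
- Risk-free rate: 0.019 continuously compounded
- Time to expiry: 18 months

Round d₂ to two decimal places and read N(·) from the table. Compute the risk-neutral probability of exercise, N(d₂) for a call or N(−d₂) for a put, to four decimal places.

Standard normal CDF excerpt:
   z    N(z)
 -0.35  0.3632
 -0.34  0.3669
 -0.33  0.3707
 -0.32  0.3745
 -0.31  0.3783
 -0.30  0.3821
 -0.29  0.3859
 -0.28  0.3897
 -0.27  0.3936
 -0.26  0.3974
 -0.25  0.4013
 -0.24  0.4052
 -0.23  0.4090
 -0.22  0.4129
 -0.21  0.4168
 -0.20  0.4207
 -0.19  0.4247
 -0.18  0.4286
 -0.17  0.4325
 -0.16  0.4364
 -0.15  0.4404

T = 1.5;  σ√T = 0.1592
d₁ = [ln(292/286) + (0.019 + 0.13²/2)·1.5] / 0.1592 = [0.0208 + 0.0412] / 0.1592 = 0.3890 → 0.39
d₂ = d₁ − σ√T = 0.3890 − 0.1592 = 0.2298 → 0.23
Pr(exercise) under Q = N(−d₂) = N(-0.23) = 0.4090

0.4090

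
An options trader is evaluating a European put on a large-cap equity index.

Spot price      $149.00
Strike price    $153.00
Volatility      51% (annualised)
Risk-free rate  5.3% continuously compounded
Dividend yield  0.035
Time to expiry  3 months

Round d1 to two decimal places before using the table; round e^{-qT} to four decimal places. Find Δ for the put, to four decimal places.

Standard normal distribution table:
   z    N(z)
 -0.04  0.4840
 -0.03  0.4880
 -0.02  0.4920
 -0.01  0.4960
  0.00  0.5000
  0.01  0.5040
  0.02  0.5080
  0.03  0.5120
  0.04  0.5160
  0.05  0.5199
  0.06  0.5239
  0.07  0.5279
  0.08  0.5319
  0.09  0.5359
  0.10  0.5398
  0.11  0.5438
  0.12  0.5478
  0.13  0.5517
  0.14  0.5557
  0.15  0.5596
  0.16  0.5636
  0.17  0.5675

-0.4798

σ√T = 0.51 × 0.5000 = 0.2550
d₁ = [ln(149/153) + (0.053 − 0.035 + 0.51²/2)·0.25] / 0.2550 = [-0.0265 + 0.0370] / 0.2550 = 0.0413 ⇒ 0.04
N(d₁) = N(0.04) = 0.5160
Δ_put = exp(−qT)·(N(d₁) − 1) = 0.9913·(0.5160 − 1) = -0.4798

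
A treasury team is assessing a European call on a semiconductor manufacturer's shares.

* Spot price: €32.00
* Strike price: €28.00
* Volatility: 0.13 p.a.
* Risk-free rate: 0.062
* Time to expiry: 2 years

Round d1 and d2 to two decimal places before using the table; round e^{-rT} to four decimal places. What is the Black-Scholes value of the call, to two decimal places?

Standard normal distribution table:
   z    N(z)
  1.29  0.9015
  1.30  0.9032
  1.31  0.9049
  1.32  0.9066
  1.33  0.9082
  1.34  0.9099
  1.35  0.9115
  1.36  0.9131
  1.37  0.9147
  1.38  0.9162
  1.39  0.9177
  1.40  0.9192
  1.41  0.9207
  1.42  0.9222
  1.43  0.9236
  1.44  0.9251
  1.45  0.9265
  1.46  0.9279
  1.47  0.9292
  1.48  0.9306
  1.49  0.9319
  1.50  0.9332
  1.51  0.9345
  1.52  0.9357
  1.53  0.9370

€7.44

σ√T = 0.13 × 1.4142 = 0.1838
ln(S/K) + (r + σ²/2)T = ln(32/28) + (0.062 + 0.13²/2)·2 = 0.1335 + 0.1409 = 0.2744
d₁ = 0.2744 / 0.1838 = 1.4927 ⇒ 1.49
d₂ = d₁ − σ√T = 1.4927 − 0.1838 = 1.3089 ⇒ 1.31
exp(−rT) = exp(−0.062·2) = 0.8834
N(d₁) = N(1.49) = 0.9319;  N(d₂) = N(1.31) = 0.9049
C = 32·0.9319 − 28·0.8834·0.9049 = 29.8208 − 22.3829 = 7.4379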